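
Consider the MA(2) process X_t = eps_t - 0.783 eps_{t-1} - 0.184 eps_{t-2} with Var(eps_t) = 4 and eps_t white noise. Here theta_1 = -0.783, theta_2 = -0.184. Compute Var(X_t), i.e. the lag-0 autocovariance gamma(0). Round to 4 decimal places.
\gamma(0) = 6.5878

For an MA(q) process X_t = eps_t + sum_i theta_i eps_{t-i} with
Var(eps_t) = sigma^2, the variance is
  gamma(0) = sigma^2 * (1 + sum_i theta_i^2).
  sum_i theta_i^2 = (-0.783)^2 + (-0.184)^2 = 0.613089 + 0.033856 = 0.646945.
  gamma(0) = 4 * (1 + 0.646945) = 4 * 1.646945 = 6.58778, which rounds to 6.5878.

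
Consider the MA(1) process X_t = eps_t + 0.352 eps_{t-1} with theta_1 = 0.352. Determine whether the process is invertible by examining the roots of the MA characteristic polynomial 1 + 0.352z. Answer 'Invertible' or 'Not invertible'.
\text{Invertible}

The MA(q) characteristic polynomial is P(z) = 1 + 0.352z.
Invertibility requires all roots to lie outside the unit circle, i.e. |z| > 1 for every root.
This is linear in z: 1 + (0.352) z = 0  =>  z = -1/(0.352) = -2.840909,  |z| = 2.840909.
Moduli of all roots: 2.8409.
All moduli strictly greater than 1? Yes.
Verdict: Invertible.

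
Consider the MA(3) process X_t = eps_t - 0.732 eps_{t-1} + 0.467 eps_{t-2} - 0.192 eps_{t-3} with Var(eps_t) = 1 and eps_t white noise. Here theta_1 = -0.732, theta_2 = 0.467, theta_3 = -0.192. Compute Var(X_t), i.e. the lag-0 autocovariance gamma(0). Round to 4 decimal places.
\gamma(0) = 1.7908

For an MA(q) process X_t = eps_t + sum_i theta_i eps_{t-i} with
Var(eps_t) = sigma^2, the variance is
  gamma(0) = sigma^2 * (1 + sum_i theta_i^2).
  sum_i theta_i^2 = (-0.732)^2 + (0.467)^2 + (-0.192)^2 = 0.535824 + 0.218089 + 0.036864 = 0.790777.
  gamma(0) = 1 * (1 + 0.790777) = 1 * 1.790777 = 1.790777, which rounds to 1.7908.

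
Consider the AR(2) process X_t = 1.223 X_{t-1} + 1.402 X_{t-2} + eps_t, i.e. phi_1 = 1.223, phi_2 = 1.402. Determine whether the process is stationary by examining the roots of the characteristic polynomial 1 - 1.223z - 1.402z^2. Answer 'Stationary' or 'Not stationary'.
\text{Not stationary}

The AR(p) characteristic polynomial is P(z) = 1 - 1.223z - 1.402z^2.
Stationarity requires all roots to lie outside the unit circle, i.e. |z| > 1 for every root.
Set 1 + (-1.223) z + (-1.402) z^2 = 0, i.e. a z^2 + b z + c = 0 with a = -1.402, b = -1.223, c = 1.
Discriminant D = b^2 - 4ac = (-1.223)^2 - 4*(-1.402)*1 = 1.495729 - (-5.608) = 7.103729.
D >= 0, so the roots are real: z = (-b +/- sqrt(D)) / (2a) = (1.223 +/- 2.665282) / (-2.804).
  z_1 = (1.223 + 2.665282) / (-2.804) = -1.3867,   |z_1| = 1.3867.
  z_2 = (1.223 - 2.665282) / (-2.804) = 0.5144,   |z_2| = 0.5144.
Moduli of all roots: 1.3867, 0.5144.
All moduli strictly greater than 1? No.
Verdict: Not stationary.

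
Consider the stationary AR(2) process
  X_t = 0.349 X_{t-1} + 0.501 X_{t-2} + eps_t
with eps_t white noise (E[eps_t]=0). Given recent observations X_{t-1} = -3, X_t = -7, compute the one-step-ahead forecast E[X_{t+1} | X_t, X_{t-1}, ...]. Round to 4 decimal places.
E[X_{t+1} \mid \mathcal F_t] = -3.9460

For an AR(p) model X_t = c + sum_i phi_i X_{t-i} + eps_t, the
one-step-ahead conditional mean is
  E[X_{t+1} | X_t, ...] = c + sum_i phi_i X_{t+1-i}.
Substitute known values:
  E[X_{t+1} | ...] = (0.349) * (-7) + (0.501) * (-3)
                   = -3.9460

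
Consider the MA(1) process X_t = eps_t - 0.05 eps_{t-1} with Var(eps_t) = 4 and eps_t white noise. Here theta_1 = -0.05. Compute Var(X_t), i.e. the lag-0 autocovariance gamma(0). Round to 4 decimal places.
\gamma(0) = 4.0100

For an MA(q) process X_t = eps_t + sum_i theta_i eps_{t-i} with
Var(eps_t) = sigma^2, the variance is
  gamma(0) = sigma^2 * (1 + sum_i theta_i^2).
  sum_i theta_i^2 = (-0.05)^2 = 0.0025.
  gamma(0) = 4 * (1 + 0.0025) = 4 * 1.0025 = 4.01, which rounds to 4.0100.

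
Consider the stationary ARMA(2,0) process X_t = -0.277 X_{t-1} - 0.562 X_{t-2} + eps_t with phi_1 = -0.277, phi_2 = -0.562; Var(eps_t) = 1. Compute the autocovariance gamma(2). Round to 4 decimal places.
\gamma(2) = -0.7740

Multiply the model equation by X_{t-k} and take expectations. With theta_0 = psi_0 = 1 and psi_j the MA(infinity) weights, this gives
  gamma(k) - sum_i phi_i gamma(k-i) = c_k,
  c_k = sigma^2 * sum_{j=k..q} theta_j psi_{j-k}   (c_k = 0 for k > q),
using gamma(-m) = gamma(m).
Pure AR (q = 0): c_0 = sigma^2 = 1, c_k = 0 for k >= 1.
Equations for k = 0, 1, 2 (AR order 2, c_2 = 0):
  (E0) gamma(0) = phi_1 gamma(1) + phi_2 gamma(2) + c_0
  (E1) gamma(1) = phi_1 gamma(0) + phi_2 gamma(1) + c_1
  (E2) gamma(2) = phi_1 gamma(1) + phi_2 gamma(0)
From (E1): gamma(1) = A gamma(0) + B with
  A = phi_1 / (1 - phi_2) = -0.277 / 1.562 = -0.177337,   B = c_1 / (1 - phi_2) = 0 / 1.562 = 0.
Insert (E2) into (E0): gamma(0) (1 - phi_2^2) = phi_1 (1 + phi_2) gamma(1) + c_0.
  phi_1 (1 + phi_2) = (-0.277)(0.438) = -0.121326,   1 - phi_2^2 = 0.684156.
Replace gamma(1) by A gamma(0) + B and collect gamma(0):
  gamma(0) [0.684156 - (-0.121326)(-0.177337)] = c_0 = 1
  gamma(0) * 0.66264 = 1
  gamma(0) = 1 / 0.66264 = 1.509114.
  gamma(1) = A gamma(0) = (-0.177337)(1.509114) = -0.267621.
  gamma(2) = phi_1 gamma(1) + phi_2 gamma(0) = (-0.277)(-0.267621) + (-0.562)(1.509114) = -0.773991.
Therefore gamma(2) = -0.7740 (to 4 decimal places).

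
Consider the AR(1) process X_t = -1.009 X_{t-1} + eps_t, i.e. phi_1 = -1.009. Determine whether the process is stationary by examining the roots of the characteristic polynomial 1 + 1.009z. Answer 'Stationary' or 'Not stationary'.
\text{Not stationary}

The AR(p) characteristic polynomial is P(z) = 1 + 1.009z.
Stationarity requires all roots to lie outside the unit circle, i.e. |z| > 1 for every root.
This is linear in z: 1 + (1.009) z = 0  =>  z = -1/(1.009) = -0.99108,  |z| = 0.99108.
Moduli of all roots: 0.9911.
All moduli strictly greater than 1? No.
Verdict: Not stationary.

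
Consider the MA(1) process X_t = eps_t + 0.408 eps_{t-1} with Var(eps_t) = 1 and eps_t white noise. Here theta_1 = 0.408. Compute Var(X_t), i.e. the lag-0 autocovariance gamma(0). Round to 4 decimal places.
\gamma(0) = 1.1665

For an MA(q) process X_t = eps_t + sum_i theta_i eps_{t-i} with
Var(eps_t) = sigma^2, the variance is
  gamma(0) = sigma^2 * (1 + sum_i theta_i^2).
  sum_i theta_i^2 = (0.408)^2 = 0.166464.
  gamma(0) = 1 * (1 + 0.166464) = 1 * 1.166464 = 1.166464, which rounds to 1.1665.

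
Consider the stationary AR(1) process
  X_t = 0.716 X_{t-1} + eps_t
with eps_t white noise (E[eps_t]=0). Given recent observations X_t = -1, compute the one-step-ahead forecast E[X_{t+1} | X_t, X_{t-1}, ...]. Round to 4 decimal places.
E[X_{t+1} \mid \mathcal F_t] = -0.7160

For an AR(p) model X_t = c + sum_i phi_i X_{t-i} + eps_t, the
one-step-ahead conditional mean is
  E[X_{t+1} | X_t, ...] = c + sum_i phi_i X_{t+1-i}.
Substitute known values:
  E[X_{t+1} | ...] = (0.716) * (-1)
                   = -0.7160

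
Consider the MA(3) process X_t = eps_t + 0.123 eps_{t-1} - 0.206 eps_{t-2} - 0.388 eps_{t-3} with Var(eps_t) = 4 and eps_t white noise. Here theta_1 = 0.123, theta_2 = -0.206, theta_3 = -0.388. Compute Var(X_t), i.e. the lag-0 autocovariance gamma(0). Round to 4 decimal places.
\gamma(0) = 4.8324

For an MA(q) process X_t = eps_t + sum_i theta_i eps_{t-i} with
Var(eps_t) = sigma^2, the variance is
  gamma(0) = sigma^2 * (1 + sum_i theta_i^2).
  sum_i theta_i^2 = (0.123)^2 + (-0.206)^2 + (-0.388)^2 = 0.015129 + 0.042436 + 0.150544 = 0.208109.
  gamma(0) = 4 * (1 + 0.208109) = 4 * 1.208109 = 4.832436, which rounds to 4.8324.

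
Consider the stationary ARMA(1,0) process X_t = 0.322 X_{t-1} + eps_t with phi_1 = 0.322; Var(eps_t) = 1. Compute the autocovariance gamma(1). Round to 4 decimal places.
\gamma(1) = 0.3592

Multiply the model equation by X_{t-k} and take expectations. With theta_0 = psi_0 = 1 and psi_j the MA(infinity) weights, this gives
  gamma(k) - sum_i phi_i gamma(k-i) = c_k,
  c_k = sigma^2 * sum_{j=k..q} theta_j psi_{j-k}   (c_k = 0 for k > q),
using gamma(-m) = gamma(m).
Pure AR (q = 0): c_0 = sigma^2 = 1, c_k = 0 for k >= 1.
Equations for k = 0 and k = 1 (AR order 1):
  gamma(0) = phi_1 gamma(1) + c_0
  gamma(1) = phi_1 gamma(0) + c_1
Substituting the second into the first: gamma(0) (1 - phi_1^2) = c_0 + phi_1 c_1, so
  gamma(0) = c_0 / (1 - phi_1^2) = 1 / (1 - (0.322)^2) = 1 / 0.896316 = 1.115678.
  gamma(1) = phi_1 gamma(0) = (0.322)(1.115678) = 0.359248.
Therefore gamma(1) = 0.3592 (to 4 decimal places).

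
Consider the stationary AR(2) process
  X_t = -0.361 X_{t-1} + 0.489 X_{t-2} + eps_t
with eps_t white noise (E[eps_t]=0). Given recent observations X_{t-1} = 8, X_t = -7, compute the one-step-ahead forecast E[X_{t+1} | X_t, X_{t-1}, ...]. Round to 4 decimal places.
E[X_{t+1} \mid \mathcal F_t] = 6.4390

For an AR(p) model X_t = c + sum_i phi_i X_{t-i} + eps_t, the
one-step-ahead conditional mean is
  E[X_{t+1} | X_t, ...] = c + sum_i phi_i X_{t+1-i}.
Substitute known values:
  E[X_{t+1} | ...] = (-0.361) * (-7) + (0.489) * (8)
                   = 6.4390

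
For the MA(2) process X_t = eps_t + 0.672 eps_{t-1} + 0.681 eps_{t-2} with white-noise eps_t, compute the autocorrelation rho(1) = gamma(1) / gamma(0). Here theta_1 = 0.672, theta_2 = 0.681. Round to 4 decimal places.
\rho(1) = 0.5898

For an MA(q) process with theta_0 = 1, the autocovariance is
  gamma(k) = sigma^2 * sum_{i=0..q-k} theta_i * theta_{i+k},
and rho(k) = gamma(k) / gamma(0). Sigma^2 cancels.
  numerator   = (1)*(0.672) + (0.672)*(0.681) = 1.129632.
  denominator = (1)^2 + (0.672)^2 + (0.681)^2 = 1.915345.
  rho(1) = 1.129632 / 1.915345 = 0.5898.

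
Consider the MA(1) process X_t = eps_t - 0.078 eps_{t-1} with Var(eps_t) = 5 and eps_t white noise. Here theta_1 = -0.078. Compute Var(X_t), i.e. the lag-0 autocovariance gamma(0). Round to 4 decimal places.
\gamma(0) = 5.0304

For an MA(q) process X_t = eps_t + sum_i theta_i eps_{t-i} with
Var(eps_t) = sigma^2, the variance is
  gamma(0) = sigma^2 * (1 + sum_i theta_i^2).
  sum_i theta_i^2 = (-0.078)^2 = 0.006084.
  gamma(0) = 5 * (1 + 0.006084) = 5 * 1.006084 = 5.03042, which rounds to 5.0304.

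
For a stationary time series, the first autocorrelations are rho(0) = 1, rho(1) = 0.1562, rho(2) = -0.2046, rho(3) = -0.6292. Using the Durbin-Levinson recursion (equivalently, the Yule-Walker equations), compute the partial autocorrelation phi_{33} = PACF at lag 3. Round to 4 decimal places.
\phi_{33} = -0.6000

The PACF at lag k is phi_{kk}, the last component of the solution
to the Yule-Walker system G_k phi = r_k where
  (G_k)_{ij} = rho(|i - j|), (r_k)_i = rho(i), i,j = 1..k.
Equivalently, Durbin-Levinson gives phi_{kk} iteratively:
  phi_{11} = rho(1)
  phi_{kk} = [rho(k) - sum_{j=1..k-1} phi_{k-1,j} rho(k-j)]
            / [1 - sum_{j=1..k-1} phi_{k-1,j} rho(j)],
  phi_{k,j} = phi_{k-1,j} - phi_{kk} phi_{k-1,k-j},  j = 1..k-1.
Step k = 1:
  phi_11 = rho(1) = 0.1562.
Step k = 2:
  phi_22 = [rho(2) - phi_11 rho(1)] / [1 - phi_11 rho(1)] = [-0.2046 - (0.1562)(0.1562)] / [1 - (0.1562)(0.1562)]
         = -0.22899844 / 0.97560156 = -0.234725.
  Update: phi_21 = phi_11 - phi_22 phi_11 = 0.1562 - (-0.234725)(0.1562) = 0.192864.
Step k = 3:
  phi_33 = [rho(3) - phi_21 rho(2) - phi_22 rho(1)] / [1 - phi_21 rho(1) - phi_22 rho(2)]
    numerator   = -0.6292 - (0.192864)(-0.2046) - (-0.234725)(0.1562) = -0.5530759
    denominator = 1 - (0.192864)(0.1562) - (-0.234725)(-0.2046) = 0.92184982
  phi_33 = -0.5530759 / 0.92184982 = -0.6.
Therefore phi_{33} = -0.6000.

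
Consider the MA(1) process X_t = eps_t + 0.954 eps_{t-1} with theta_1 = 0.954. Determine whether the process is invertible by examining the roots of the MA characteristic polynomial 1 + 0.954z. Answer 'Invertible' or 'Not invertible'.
\text{Invertible}

The MA(q) characteristic polynomial is P(z) = 1 + 0.954z.
Invertibility requires all roots to lie outside the unit circle, i.e. |z| > 1 for every root.
This is linear in z: 1 + (0.954) z = 0  =>  z = -1/(0.954) = -1.048218,  |z| = 1.048218.
Moduli of all roots: 1.0482.
All moduli strictly greater than 1? Yes.
Verdict: Invertible.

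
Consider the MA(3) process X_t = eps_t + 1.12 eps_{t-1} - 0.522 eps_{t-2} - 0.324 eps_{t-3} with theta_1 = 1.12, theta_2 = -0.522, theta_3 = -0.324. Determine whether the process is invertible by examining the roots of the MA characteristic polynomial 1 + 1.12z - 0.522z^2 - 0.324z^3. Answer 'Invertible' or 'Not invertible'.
\text{Not invertible}

The MA(q) characteristic polynomial is P(z) = 1 + 1.12z - 0.522z^2 - 0.324z^3.
Invertibility requires all roots to lie outside the unit circle, i.e. |z| > 1 for every root.
Degree 3: look for a simple real root z0 first, then factor out (1 - z/z0) and solve the remaining quadratic.
Testing z0 = -2.5: P(-2.5) = 1 + (1.12)(-2.5) + (-0.522)(-2.5)^2 + (-0.324)(-2.5)^3
  = 1 + (-2.8) + (-3.2625) + (5.0625) = 0.  So z_0 = -2.5 is a root, |z_0| = 2.5.
Divide out the factor (1 + 0.4 z) = (1 - z/z0) (since 1/z0 = -0.4):
  P(z) = (1 + 0.4 z)(1 + (0.72) z + (-0.81) z^2)
  [check: z-coef 0.72 - (-0.4) = 1.12; z^2-coef -0.81 - (-0.4)(0.72) = -0.522; z^3-coef -(-0.4)(-0.81) = -0.324.]
Remaining roots from the quadratic factor 1 + (0.72) z + (-0.81) z^2:
  Set 1 + (0.72) z + (-0.81) z^2 = 0, i.e. a z^2 + b z + c = 0 with a = -0.81, b = 0.72, c = 1.
  Discriminant D = b^2 - 4ac = (0.72)^2 - 4*(-0.81)*1 = 0.5184 - (-3.24) = 3.7584.
  D >= 0, so the roots are real: z = (-b +/- sqrt(D)) / (2a) = (-0.72 +/- 1.938659) / (-1.62).
    z_1 = (-0.72 + 1.938659) / (-1.62) = -0.7523,   |z_1| = 0.7523.
    z_2 = (-0.72 - 1.938659) / (-1.62) = 1.6411,   |z_2| = 1.6411.
Moduli of all roots: 2.5000, 0.7523, 1.6411.
All moduli strictly greater than 1? No.
Verdict: Not invertible.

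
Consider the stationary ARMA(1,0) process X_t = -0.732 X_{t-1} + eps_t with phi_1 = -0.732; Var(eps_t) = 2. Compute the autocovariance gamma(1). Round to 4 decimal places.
\gamma(1) = -3.1540

Multiply the model equation by X_{t-k} and take expectations. With theta_0 = psi_0 = 1 and psi_j the MA(infinity) weights, this gives
  gamma(k) - sum_i phi_i gamma(k-i) = c_k,
  c_k = sigma^2 * sum_{j=k..q} theta_j psi_{j-k}   (c_k = 0 for k > q),
using gamma(-m) = gamma(m).
Pure AR (q = 0): c_0 = sigma^2 = 2, c_k = 0 for k >= 1.
Equations for k = 0 and k = 1 (AR order 1):
  gamma(0) = phi_1 gamma(1) + c_0
  gamma(1) = phi_1 gamma(0) + c_1
Substituting the second into the first: gamma(0) (1 - phi_1^2) = c_0 + phi_1 c_1, so
  gamma(0) = c_0 / (1 - phi_1^2) = 2 / (1 - (-0.732)^2) = 2 / 0.464176 = 4.30871.
  gamma(1) = phi_1 gamma(0) = (-0.732)(4.30871) = -3.153976.
Therefore gamma(1) = -3.1540 (to 4 decimal places).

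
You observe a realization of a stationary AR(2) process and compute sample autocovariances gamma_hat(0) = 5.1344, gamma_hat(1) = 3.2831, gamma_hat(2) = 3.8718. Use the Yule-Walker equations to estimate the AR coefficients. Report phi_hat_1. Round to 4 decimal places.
\hat\phi_{1} = 0.2660

The Yule-Walker equations for an AR(p) process read, in matrix form,
  Gamma_p phi = r_p,   with   (Gamma_p)_{ij} = gamma(|i - j|),
                       (r_p)_i = gamma(i),   i,j = 1..p.
Substitute the sample gammas (Toeplitz matrix and right-hand side of size 2):
  Gamma_p = [[5.1344, 3.2831], [3.2831, 5.1344]]
  r_p     = [3.2831, 3.8718]
Written out:
  5.1344 phi_1 + 3.2831 phi_2 = 3.2831
  3.2831 phi_1 + 5.1344 phi_2 = 3.8718
Solve by Cramer's rule:
  det = gamma(0)^2 - gamma(1)^2 = (5.1344)^2 - (3.2831)^2 = 26.36206336 - 10.77874561 = 15.58331775
  phi_hat_1 = [gamma(1) gamma(0) - gamma(1) gamma(2)] / det = [(3.2831)(5.1344) - (3.2831)(3.8718)] / 15.58331775 = 4.14524206 / 15.58331775 = 0.266
  phi_hat_2 = [gamma(0) gamma(2) - gamma(1)^2] / det = [(5.1344)(3.8718) - (3.2831)^2] / 15.58331775 = 9.10062431 / 15.58331775 = 0.584
So phi_hat = [0.2660, 0.5840].
Therefore phi_hat_1 = 0.2660.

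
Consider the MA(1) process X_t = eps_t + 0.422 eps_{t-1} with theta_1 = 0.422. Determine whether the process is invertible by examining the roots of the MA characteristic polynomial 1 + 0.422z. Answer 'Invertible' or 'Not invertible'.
\text{Invertible}

The MA(q) characteristic polynomial is P(z) = 1 + 0.422z.
Invertibility requires all roots to lie outside the unit circle, i.e. |z| > 1 for every root.
This is linear in z: 1 + (0.422) z = 0  =>  z = -1/(0.422) = -2.369668,  |z| = 2.369668.
Moduli of all roots: 2.3697.
All moduli strictly greater than 1? Yes.
Verdict: Invertible.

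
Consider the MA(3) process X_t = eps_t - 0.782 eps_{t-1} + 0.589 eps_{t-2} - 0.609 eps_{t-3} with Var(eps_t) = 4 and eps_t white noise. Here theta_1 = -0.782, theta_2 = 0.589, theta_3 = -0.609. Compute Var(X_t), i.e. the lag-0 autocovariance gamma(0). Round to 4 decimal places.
\gamma(0) = 9.3173

For an MA(q) process X_t = eps_t + sum_i theta_i eps_{t-i} with
Var(eps_t) = sigma^2, the variance is
  gamma(0) = sigma^2 * (1 + sum_i theta_i^2).
  sum_i theta_i^2 = (-0.782)^2 + (0.589)^2 + (-0.609)^2 = 0.611524 + 0.346921 + 0.370881 = 1.329326.
  gamma(0) = 4 * (1 + 1.329326) = 4 * 2.329326 = 9.317304, which rounds to 9.3173.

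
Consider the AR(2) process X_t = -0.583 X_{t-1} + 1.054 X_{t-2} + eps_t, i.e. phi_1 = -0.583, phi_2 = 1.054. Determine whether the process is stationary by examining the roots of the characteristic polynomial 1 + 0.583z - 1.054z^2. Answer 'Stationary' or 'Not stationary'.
\text{Not stationary}

The AR(p) characteristic polynomial is P(z) = 1 + 0.583z - 1.054z^2.
Stationarity requires all roots to lie outside the unit circle, i.e. |z| > 1 for every root.
Set 1 + (0.583) z + (-1.054) z^2 = 0, i.e. a z^2 + b z + c = 0 with a = -1.054, b = 0.583, c = 1.
Discriminant D = b^2 - 4ac = (0.583)^2 - 4*(-1.054)*1 = 0.339889 - (-4.216) = 4.555889.
D >= 0, so the roots are real: z = (-b +/- sqrt(D)) / (2a) = (-0.583 +/- 2.134453) / (-2.108).
  z_1 = (-0.583 + 2.134453) / (-2.108) = -0.736,   |z_1| = 0.736.
  z_2 = (-0.583 - 2.134453) / (-2.108) = 1.2891,   |z_2| = 1.2891.
Moduli of all roots: 0.7360, 1.2891.
All moduli strictly greater than 1? No.
Verdict: Not stationary.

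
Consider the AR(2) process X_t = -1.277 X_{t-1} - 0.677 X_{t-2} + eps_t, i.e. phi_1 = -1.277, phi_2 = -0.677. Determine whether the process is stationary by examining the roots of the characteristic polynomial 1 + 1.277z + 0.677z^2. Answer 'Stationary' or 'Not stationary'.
\text{Stationary}

The AR(p) characteristic polynomial is P(z) = 1 + 1.277z + 0.677z^2.
Stationarity requires all roots to lie outside the unit circle, i.e. |z| > 1 for every root.
Set 1 + (1.277) z + (0.677) z^2 = 0, i.e. a z^2 + b z + c = 0 with a = 0.677, b = 1.277, c = 1.
Discriminant D = b^2 - 4ac = (1.277)^2 - 4*(0.677)*1 = 1.630729 - (2.708) = -1.077271.
D < 0, so the roots are the complex-conjugate pair z = (-b +/- i sqrt(-D)) / (2a) = -0.9431 +/- 0.7666i.
For a conjugate pair |z|^2 = z * conj(z) = (product of roots) = c/a = 1/(0.677) = 1.477105, so |z| = sqrt(1.477105) = 1.2154 for both roots.
Moduli of all roots: 1.2154, 1.2154.
All moduli strictly greater than 1? Yes.
Verdict: Stationary.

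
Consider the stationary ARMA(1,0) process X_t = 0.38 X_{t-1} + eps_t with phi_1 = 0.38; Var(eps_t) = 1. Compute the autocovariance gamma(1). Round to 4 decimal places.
\gamma(1) = 0.4441

Multiply the model equation by X_{t-k} and take expectations. With theta_0 = psi_0 = 1 and psi_j the MA(infinity) weights, this gives
  gamma(k) - sum_i phi_i gamma(k-i) = c_k,
  c_k = sigma^2 * sum_{j=k..q} theta_j psi_{j-k}   (c_k = 0 for k > q),
using gamma(-m) = gamma(m).
Pure AR (q = 0): c_0 = sigma^2 = 1, c_k = 0 for k >= 1.
Equations for k = 0 and k = 1 (AR order 1):
  gamma(0) = phi_1 gamma(1) + c_0
  gamma(1) = phi_1 gamma(0) + c_1
Substituting the second into the first: gamma(0) (1 - phi_1^2) = c_0 + phi_1 c_1, so
  gamma(0) = c_0 / (1 - phi_1^2) = 1 / (1 - (0.38)^2) = 1 / 0.8556 = 1.16877.
  gamma(1) = phi_1 gamma(0) = (0.38)(1.16877) = 0.444133.
Therefore gamma(1) = 0.4441 (to 4 decimal places).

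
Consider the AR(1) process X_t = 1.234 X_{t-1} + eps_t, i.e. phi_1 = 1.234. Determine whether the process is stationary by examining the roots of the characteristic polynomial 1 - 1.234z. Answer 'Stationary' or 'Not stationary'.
\text{Not stationary}

The AR(p) characteristic polynomial is P(z) = 1 - 1.234z.
Stationarity requires all roots to lie outside the unit circle, i.e. |z| > 1 for every root.
This is linear in z: 1 + (-1.234) z = 0  =>  z = -1/(-1.234) = 0.810373,  |z| = 0.810373.
Moduli of all roots: 0.8104.
All moduli strictly greater than 1? No.
Verdict: Not stationary.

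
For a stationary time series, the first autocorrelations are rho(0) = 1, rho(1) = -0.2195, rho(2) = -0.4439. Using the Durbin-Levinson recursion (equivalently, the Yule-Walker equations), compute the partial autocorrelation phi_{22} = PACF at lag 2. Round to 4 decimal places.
\phi_{22} = -0.5170

The PACF at lag k is phi_{kk}, the last component of the solution
to the Yule-Walker system G_k phi = r_k where
  (G_k)_{ij} = rho(|i - j|), (r_k)_i = rho(i), i,j = 1..k.
Equivalently, Durbin-Levinson gives phi_{kk} iteratively:
  phi_{11} = rho(1)
  phi_{kk} = [rho(k) - sum_{j=1..k-1} phi_{k-1,j} rho(k-j)]
            / [1 - sum_{j=1..k-1} phi_{k-1,j} rho(j)],
  phi_{k,j} = phi_{k-1,j} - phi_{kk} phi_{k-1,k-j},  j = 1..k-1.
Step k = 1:
  phi_11 = rho(1) = -0.2195.
Step k = 2:
  phi_22 = [rho(2) - phi_11 rho(1)] / [1 - phi_11 rho(1)] = [-0.4439 - (-0.2195)(-0.2195)] / [1 - (-0.2195)(-0.2195)]
         = -0.49208025 / 0.95181975 = -0.517.
Therefore phi_{22} = -0.5170.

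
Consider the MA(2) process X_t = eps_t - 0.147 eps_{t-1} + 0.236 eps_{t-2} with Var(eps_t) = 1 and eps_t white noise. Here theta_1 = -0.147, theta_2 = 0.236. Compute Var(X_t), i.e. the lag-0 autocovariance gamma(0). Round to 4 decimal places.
\gamma(0) = 1.0773

For an MA(q) process X_t = eps_t + sum_i theta_i eps_{t-i} with
Var(eps_t) = sigma^2, the variance is
  gamma(0) = sigma^2 * (1 + sum_i theta_i^2).
  sum_i theta_i^2 = (-0.147)^2 + (0.236)^2 = 0.021609 + 0.055696 = 0.077305.
  gamma(0) = 1 * (1 + 0.077305) = 1 * 1.077305 = 1.077305, which rounds to 1.0773.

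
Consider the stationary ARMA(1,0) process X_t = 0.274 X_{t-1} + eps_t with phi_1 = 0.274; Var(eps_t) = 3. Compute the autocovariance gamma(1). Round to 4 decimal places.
\gamma(1) = 0.8887

Multiply the model equation by X_{t-k} and take expectations. With theta_0 = psi_0 = 1 and psi_j the MA(infinity) weights, this gives
  gamma(k) - sum_i phi_i gamma(k-i) = c_k,
  c_k = sigma^2 * sum_{j=k..q} theta_j psi_{j-k}   (c_k = 0 for k > q),
using gamma(-m) = gamma(m).
Pure AR (q = 0): c_0 = sigma^2 = 3, c_k = 0 for k >= 1.
Equations for k = 0 and k = 1 (AR order 1):
  gamma(0) = phi_1 gamma(1) + c_0
  gamma(1) = phi_1 gamma(0) + c_1
Substituting the second into the first: gamma(0) (1 - phi_1^2) = c_0 + phi_1 c_1, so
  gamma(0) = c_0 / (1 - phi_1^2) = 3 / (1 - (0.274)^2) = 3 / 0.924924 = 3.24351.
  gamma(1) = phi_1 gamma(0) = (0.274)(3.24351) = 0.888722.
Therefore gamma(1) = 0.8887 (to 4 decimal places).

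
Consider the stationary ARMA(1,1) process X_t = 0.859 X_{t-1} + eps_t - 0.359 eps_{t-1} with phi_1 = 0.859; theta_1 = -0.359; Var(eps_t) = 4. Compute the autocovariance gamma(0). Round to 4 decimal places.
\gamma(0) = 7.8151

Multiply the model equation by X_{t-k} and take expectations. With theta_0 = psi_0 = 1 and psi_j the MA(infinity) weights, this gives
  gamma(k) - sum_i phi_i gamma(k-i) = c_k,
  c_k = sigma^2 * sum_{j=k..q} theta_j psi_{j-k}   (c_k = 0 for k > q),
using gamma(-m) = gamma(m).
psi-weights needed (psi_j = theta_j + sum_i phi_i psi_{j-i}):
  psi_1 = theta_1 + phi_1 = -0.359 + (0.859) = 0.5
Right-hand sides:
  c_0 = sigma^2 (1 + theta_1 psi_1) = 4 * (1 + (-0.359)(0.5)) = 4 * 0.8205 = 3.282
  c_1 = sigma^2 theta_1 = 4 * (-0.359) = -1.436
  c_2 = 0
Equations for k = 0 and k = 1 (AR order 1):
  gamma(0) = phi_1 gamma(1) + c_0
  gamma(1) = phi_1 gamma(0) + c_1
Substituting the second into the first: gamma(0) (1 - phi_1^2) = c_0 + phi_1 c_1, so
  gamma(0) = (c_0 + phi_1 c_1) / (1 - phi_1^2) = (3.282 + (0.859)(-1.436)) / (1 - (0.859)^2) = 2.048476 / 0.262119 = 7.815061.
Therefore gamma(0) = 7.8151 (to 4 decimal places).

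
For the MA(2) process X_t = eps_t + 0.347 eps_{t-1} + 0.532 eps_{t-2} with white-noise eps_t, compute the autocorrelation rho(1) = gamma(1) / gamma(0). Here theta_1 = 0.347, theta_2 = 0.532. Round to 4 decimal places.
\rho(1) = 0.3788

For an MA(q) process with theta_0 = 1, the autocovariance is
  gamma(k) = sigma^2 * sum_{i=0..q-k} theta_i * theta_{i+k},
and rho(k) = gamma(k) / gamma(0). Sigma^2 cancels.
  numerator   = (1)*(0.347) + (0.347)*(0.532) = 0.531604.
  denominator = (1)^2 + (0.347)^2 + (0.532)^2 = 1.403433.
  rho(1) = 0.531604 / 1.403433 = 0.3788.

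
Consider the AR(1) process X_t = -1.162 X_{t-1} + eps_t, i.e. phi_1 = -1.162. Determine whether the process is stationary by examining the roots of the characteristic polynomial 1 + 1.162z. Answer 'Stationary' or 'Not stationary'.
\text{Not stationary}

The AR(p) characteristic polynomial is P(z) = 1 + 1.162z.
Stationarity requires all roots to lie outside the unit circle, i.e. |z| > 1 for every root.
This is linear in z: 1 + (1.162) z = 0  =>  z = -1/(1.162) = -0.860585,  |z| = 0.860585.
Moduli of all roots: 0.8606.
All moduli strictly greater than 1? No.
Verdict: Not stationary.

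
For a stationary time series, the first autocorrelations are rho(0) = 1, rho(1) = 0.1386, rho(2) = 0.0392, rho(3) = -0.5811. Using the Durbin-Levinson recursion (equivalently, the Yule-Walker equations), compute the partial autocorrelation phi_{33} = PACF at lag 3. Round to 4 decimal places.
\phi_{33} = -0.6010

The PACF at lag k is phi_{kk}, the last component of the solution
to the Yule-Walker system G_k phi = r_k where
  (G_k)_{ij} = rho(|i - j|), (r_k)_i = rho(i), i,j = 1..k.
Equivalently, Durbin-Levinson gives phi_{kk} iteratively:
  phi_{11} = rho(1)
  phi_{kk} = [rho(k) - sum_{j=1..k-1} phi_{k-1,j} rho(k-j)]
            / [1 - sum_{j=1..k-1} phi_{k-1,j} rho(j)],
  phi_{k,j} = phi_{k-1,j} - phi_{kk} phi_{k-1,k-j},  j = 1..k-1.
Step k = 1:
  phi_11 = rho(1) = 0.1386.
Step k = 2:
  phi_22 = [rho(2) - phi_11 rho(1)] / [1 - phi_11 rho(1)] = [0.0392 - (0.1386)(0.1386)] / [1 - (0.1386)(0.1386)]
         = 0.01999004 / 0.98079004 = 0.020382.
  Update: phi_21 = phi_11 - phi_22 phi_11 = 0.1386 - (0.020382)(0.1386) = 0.135775.
Step k = 3:
  phi_33 = [rho(3) - phi_21 rho(2) - phi_22 rho(1)] / [1 - phi_21 rho(1) - phi_22 rho(2)]
    numerator   = -0.5811 - (0.135775)(0.0392) - (0.020382)(0.1386) = -0.58924727
    denominator = 1 - (0.135775)(0.1386) - (0.020382)(0.0392) = 0.98038261
  phi_33 = -0.58924727 / 0.98038261 = -0.601.
Therefore phi_{33} = -0.6010.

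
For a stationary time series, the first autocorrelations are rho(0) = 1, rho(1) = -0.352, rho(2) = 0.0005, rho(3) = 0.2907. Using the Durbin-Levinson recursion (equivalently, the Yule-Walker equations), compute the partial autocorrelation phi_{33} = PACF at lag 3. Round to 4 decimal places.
\phi_{33} = 0.2810

The PACF at lag k is phi_{kk}, the last component of the solution
to the Yule-Walker system G_k phi = r_k where
  (G_k)_{ij} = rho(|i - j|), (r_k)_i = rho(i), i,j = 1..k.
Equivalently, Durbin-Levinson gives phi_{kk} iteratively:
  phi_{11} = rho(1)
  phi_{kk} = [rho(k) - sum_{j=1..k-1} phi_{k-1,j} rho(k-j)]
            / [1 - sum_{j=1..k-1} phi_{k-1,j} rho(j)],
  phi_{k,j} = phi_{k-1,j} - phi_{kk} phi_{k-1,k-j},  j = 1..k-1.
Step k = 1:
  phi_11 = rho(1) = -0.352.
Step k = 2:
  phi_22 = [rho(2) - phi_11 rho(1)] / [1 - phi_11 rho(1)] = [0.0005 - (-0.352)(-0.352)] / [1 - (-0.352)(-0.352)]
         = -0.123404 / 0.876096 = -0.140857.
  Update: phi_21 = phi_11 - phi_22 phi_11 = -0.352 - (-0.140857)(-0.352) = -0.401582.
Step k = 3:
  phi_33 = [rho(3) - phi_21 rho(2) - phi_22 rho(1)] / [1 - phi_21 rho(1) - phi_22 rho(2)]
    numerator   = 0.2907 - (-0.401582)(0.0005) - (-0.140857)(-0.352) = 0.24131923
    denominator = 1 - (-0.401582)(-0.352) - (-0.140857)(0.0005) = 0.85871372
  phi_33 = 0.24131923 / 0.85871372 = 0.281.
Therefore phi_{33} = 0.2810.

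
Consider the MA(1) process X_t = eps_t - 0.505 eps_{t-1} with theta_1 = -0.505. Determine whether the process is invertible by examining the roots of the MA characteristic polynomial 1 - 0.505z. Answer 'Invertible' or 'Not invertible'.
\text{Invertible}

The MA(q) characteristic polynomial is P(z) = 1 - 0.505z.
Invertibility requires all roots to lie outside the unit circle, i.e. |z| > 1 for every root.
This is linear in z: 1 + (-0.505) z = 0  =>  z = -1/(-0.505) = 1.980198,  |z| = 1.980198.
Moduli of all roots: 1.9802.
All moduli strictly greater than 1? Yes.
Verdict: Invertible.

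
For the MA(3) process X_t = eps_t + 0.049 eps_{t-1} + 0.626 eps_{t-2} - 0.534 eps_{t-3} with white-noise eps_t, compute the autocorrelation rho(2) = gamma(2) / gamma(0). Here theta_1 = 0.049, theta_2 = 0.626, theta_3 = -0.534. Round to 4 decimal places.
\rho(2) = 0.3572

For an MA(q) process with theta_0 = 1, the autocovariance is
  gamma(k) = sigma^2 * sum_{i=0..q-k} theta_i * theta_{i+k},
and rho(k) = gamma(k) / gamma(0). Sigma^2 cancels.
  numerator   = (1)*(0.626) + (0.049)*(-0.534) = 0.599834.
  denominator = (1)^2 + (0.049)^2 + (0.626)^2 + (-0.534)^2 = 1.679433.
  rho(2) = 0.599834 / 1.679433 = 0.3572.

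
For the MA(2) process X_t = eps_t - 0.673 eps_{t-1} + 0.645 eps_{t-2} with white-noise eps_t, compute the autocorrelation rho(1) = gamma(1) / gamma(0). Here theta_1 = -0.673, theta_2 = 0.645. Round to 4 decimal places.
\rho(1) = -0.5924

For an MA(q) process with theta_0 = 1, the autocovariance is
  gamma(k) = sigma^2 * sum_{i=0..q-k} theta_i * theta_{i+k},
and rho(k) = gamma(k) / gamma(0). Sigma^2 cancels.
  numerator   = (1)*(-0.673) + (-0.673)*(0.645) = -1.107085.
  denominator = (1)^2 + (-0.673)^2 + (0.645)^2 = 1.868954.
  rho(1) = -1.107085 / 1.868954 = -0.5924.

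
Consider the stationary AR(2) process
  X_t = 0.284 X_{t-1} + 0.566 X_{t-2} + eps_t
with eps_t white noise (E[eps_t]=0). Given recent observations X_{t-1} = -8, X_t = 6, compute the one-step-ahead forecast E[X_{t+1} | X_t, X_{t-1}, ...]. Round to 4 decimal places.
E[X_{t+1} \mid \mathcal F_t] = -2.8240

For an AR(p) model X_t = c + sum_i phi_i X_{t-i} + eps_t, the
one-step-ahead conditional mean is
  E[X_{t+1} | X_t, ...] = c + sum_i phi_i X_{t+1-i}.
Substitute known values:
  E[X_{t+1} | ...] = (0.284) * (6) + (0.566) * (-8)
                   = -2.8240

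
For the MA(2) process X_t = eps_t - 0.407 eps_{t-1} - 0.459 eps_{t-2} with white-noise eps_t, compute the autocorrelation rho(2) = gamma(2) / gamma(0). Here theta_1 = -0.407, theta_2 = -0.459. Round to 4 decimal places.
\rho(2) = -0.3335

For an MA(q) process with theta_0 = 1, the autocovariance is
  gamma(k) = sigma^2 * sum_{i=0..q-k} theta_i * theta_{i+k},
and rho(k) = gamma(k) / gamma(0). Sigma^2 cancels.
  numerator   = (1)*(-0.459) = -0.459.
  denominator = (1)^2 + (-0.407)^2 + (-0.459)^2 = 1.37633.
  rho(2) = -0.459 / 1.37633 = -0.3335.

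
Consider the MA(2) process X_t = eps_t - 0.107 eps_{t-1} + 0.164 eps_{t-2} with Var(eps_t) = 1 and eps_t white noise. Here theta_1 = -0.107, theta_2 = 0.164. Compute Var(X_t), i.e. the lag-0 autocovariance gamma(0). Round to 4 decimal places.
\gamma(0) = 1.0383

For an MA(q) process X_t = eps_t + sum_i theta_i eps_{t-i} with
Var(eps_t) = sigma^2, the variance is
  gamma(0) = sigma^2 * (1 + sum_i theta_i^2).
  sum_i theta_i^2 = (-0.107)^2 + (0.164)^2 = 0.011449 + 0.026896 = 0.038345.
  gamma(0) = 1 * (1 + 0.038345) = 1 * 1.038345 = 1.038345, which rounds to 1.0383.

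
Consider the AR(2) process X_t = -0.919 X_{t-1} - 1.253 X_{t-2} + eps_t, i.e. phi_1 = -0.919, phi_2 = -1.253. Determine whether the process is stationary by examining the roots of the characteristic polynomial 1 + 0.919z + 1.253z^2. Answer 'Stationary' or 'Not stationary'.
\text{Not stationary}

The AR(p) characteristic polynomial is P(z) = 1 + 0.919z + 1.253z^2.
Stationarity requires all roots to lie outside the unit circle, i.e. |z| > 1 for every root.
Set 1 + (0.919) z + (1.253) z^2 = 0, i.e. a z^2 + b z + c = 0 with a = 1.253, b = 0.919, c = 1.
Discriminant D = b^2 - 4ac = (0.919)^2 - 4*(1.253)*1 = 0.844561 - (5.012) = -4.167439.
D < 0, so the roots are the complex-conjugate pair z = (-b +/- i sqrt(-D)) / (2a) = -0.3667 +/- 0.8146i.
For a conjugate pair |z|^2 = z * conj(z) = (product of roots) = c/a = 1/(1.253) = 0.798085, so |z| = sqrt(0.798085) = 0.8934 for both roots.
Moduli of all roots: 0.8934, 0.8934.
All moduli strictly greater than 1? No.
Verdict: Not stationary.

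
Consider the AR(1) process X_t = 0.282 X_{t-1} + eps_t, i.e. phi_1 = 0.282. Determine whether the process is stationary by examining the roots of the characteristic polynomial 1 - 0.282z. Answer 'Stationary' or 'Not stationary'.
\text{Stationary}

The AR(p) characteristic polynomial is P(z) = 1 - 0.282z.
Stationarity requires all roots to lie outside the unit circle, i.e. |z| > 1 for every root.
This is linear in z: 1 + (-0.282) z = 0  =>  z = -1/(-0.282) = 3.546099,  |z| = 3.546099.
Moduli of all roots: 3.5461.
All moduli strictly greater than 1? Yes.
Verdict: Stationary.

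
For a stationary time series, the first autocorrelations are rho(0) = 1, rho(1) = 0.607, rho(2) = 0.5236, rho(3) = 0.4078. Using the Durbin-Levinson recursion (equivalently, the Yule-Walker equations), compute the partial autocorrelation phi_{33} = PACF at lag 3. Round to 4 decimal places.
\phi_{33} = 0.0319

The PACF at lag k is phi_{kk}, the last component of the solution
to the Yule-Walker system G_k phi = r_k where
  (G_k)_{ij} = rho(|i - j|), (r_k)_i = rho(i), i,j = 1..k.
Equivalently, Durbin-Levinson gives phi_{kk} iteratively:
  phi_{11} = rho(1)
  phi_{kk} = [rho(k) - sum_{j=1..k-1} phi_{k-1,j} rho(k-j)]
            / [1 - sum_{j=1..k-1} phi_{k-1,j} rho(j)],
  phi_{k,j} = phi_{k-1,j} - phi_{kk} phi_{k-1,k-j},  j = 1..k-1.
Step k = 1:
  phi_11 = rho(1) = 0.607.
Step k = 2:
  phi_22 = [rho(2) - phi_11 rho(1)] / [1 - phi_11 rho(1)] = [0.5236 - (0.607)(0.607)] / [1 - (0.607)(0.607)]
         = 0.155151 / 0.631551 = 0.245667.
  Update: phi_21 = phi_11 - phi_22 phi_11 = 0.607 - (0.245667)(0.607) = 0.45788.
Step k = 3:
  phi_33 = [rho(3) - phi_21 rho(2) - phi_22 rho(1)] / [1 - phi_21 rho(1) - phi_22 rho(2)]
    numerator   = 0.4078 - (0.45788)(0.5236) - (0.245667)(0.607) = 0.0189342
    denominator = 1 - (0.45788)(0.607) - (0.245667)(0.5236) = 0.59343558
  phi_33 = 0.0189342 / 0.59343558 = 0.0319.
Therefore phi_{33} = 0.0319.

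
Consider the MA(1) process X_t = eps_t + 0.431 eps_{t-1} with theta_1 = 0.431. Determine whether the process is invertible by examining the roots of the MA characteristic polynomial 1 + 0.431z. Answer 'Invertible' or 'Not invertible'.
\text{Invertible}

The MA(q) characteristic polynomial is P(z) = 1 + 0.431z.
Invertibility requires all roots to lie outside the unit circle, i.e. |z| > 1 for every root.
This is linear in z: 1 + (0.431) z = 0  =>  z = -1/(0.431) = -2.320186,  |z| = 2.320186.
Moduli of all roots: 2.3202.
All moduli strictly greater than 1? Yes.
Verdict: Invertible.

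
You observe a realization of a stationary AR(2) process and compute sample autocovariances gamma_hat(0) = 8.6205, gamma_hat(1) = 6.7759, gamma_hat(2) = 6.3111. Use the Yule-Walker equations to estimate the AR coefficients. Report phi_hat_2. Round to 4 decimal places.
\hat\phi_{2} = 0.2990

The Yule-Walker equations for an AR(p) process read, in matrix form,
  Gamma_p phi = r_p,   with   (Gamma_p)_{ij} = gamma(|i - j|),
                       (r_p)_i = gamma(i),   i,j = 1..p.
Substitute the sample gammas (Toeplitz matrix and right-hand side of size 2):
  Gamma_p = [[8.6205, 6.7759], [6.7759, 8.6205]]
  r_p     = [6.7759, 6.3111]
Written out:
  8.6205 phi_1 + 6.7759 phi_2 = 6.7759
  6.7759 phi_1 + 8.6205 phi_2 = 6.3111
Solve by Cramer's rule:
  det = gamma(0)^2 - gamma(1)^2 = (8.6205)^2 - (6.7759)^2 = 74.31302025 - 45.91282081 = 28.40019944
  phi_hat_1 = [gamma(1) gamma(0) - gamma(1) gamma(2)] / det = [(6.7759)(8.6205) - (6.7759)(6.3111)] / 28.40019944 = 15.64826346 / 28.40019944 = 0.551
  phi_hat_2 = [gamma(0) gamma(2) - gamma(1)^2] / det = [(8.6205)(6.3111) - (6.7759)^2] / 28.40019944 = 8.49201674 / 28.40019944 = 0.299
So phi_hat = [0.5510, 0.2990].
Therefore phi_hat_2 = 0.2990.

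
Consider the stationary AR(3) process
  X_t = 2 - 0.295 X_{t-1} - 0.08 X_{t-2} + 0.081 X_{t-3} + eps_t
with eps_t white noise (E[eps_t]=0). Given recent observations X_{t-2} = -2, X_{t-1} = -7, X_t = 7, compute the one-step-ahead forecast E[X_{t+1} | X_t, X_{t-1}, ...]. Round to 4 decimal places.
E[X_{t+1} \mid \mathcal F_t] = 0.3330

For an AR(p) model X_t = c + sum_i phi_i X_{t-i} + eps_t, the
one-step-ahead conditional mean is
  E[X_{t+1} | X_t, ...] = c + sum_i phi_i X_{t+1-i}.
Substitute known values:
  E[X_{t+1} | ...] = 2 + (-0.295) * (7) + (-0.08) * (-7) + (0.081) * (-2)
                   = 0.3330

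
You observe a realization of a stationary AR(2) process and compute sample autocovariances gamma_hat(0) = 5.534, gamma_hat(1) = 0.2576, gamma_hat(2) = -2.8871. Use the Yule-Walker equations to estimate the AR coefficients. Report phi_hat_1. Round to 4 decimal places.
\hat\phi_{1} = 0.0710

The Yule-Walker equations for an AR(p) process read, in matrix form,
  Gamma_p phi = r_p,   with   (Gamma_p)_{ij} = gamma(|i - j|),
                       (r_p)_i = gamma(i),   i,j = 1..p.
Substitute the sample gammas (Toeplitz matrix and right-hand side of size 2):
  Gamma_p = [[5.534, 0.2576], [0.2576, 5.534]]
  r_p     = [0.2576, -2.8871]
Written out:
  5.534 phi_1 + 0.2576 phi_2 = 0.2576
  0.2576 phi_1 + 5.534 phi_2 = -2.8871
Solve by Cramer's rule:
  det = gamma(0)^2 - gamma(1)^2 = (5.534)^2 - (0.2576)^2 = 30.625156 - 0.06635776 = 30.55879824
  phi_hat_1 = [gamma(1) gamma(0) - gamma(1) gamma(2)] / det = [(0.2576)(5.534) - (0.2576)(-2.8871)] / 30.55879824 = 2.16927536 / 30.55879824 = 0.071
  phi_hat_2 = [gamma(0) gamma(2) - gamma(1)^2] / det = [(5.534)(-2.8871) - (0.2576)^2] / 30.55879824 = -16.04356916 / 30.55879824 = -0.525
So phi_hat = [0.0710, -0.5250].
Therefore phi_hat_1 = 0.0710.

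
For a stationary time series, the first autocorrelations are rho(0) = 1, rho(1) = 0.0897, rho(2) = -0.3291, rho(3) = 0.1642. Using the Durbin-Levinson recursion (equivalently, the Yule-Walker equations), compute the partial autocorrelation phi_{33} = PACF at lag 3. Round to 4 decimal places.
\phi_{33} = 0.2670

The PACF at lag k is phi_{kk}, the last component of the solution
to the Yule-Walker system G_k phi = r_k where
  (G_k)_{ij} = rho(|i - j|), (r_k)_i = rho(i), i,j = 1..k.
Equivalently, Durbin-Levinson gives phi_{kk} iteratively:
  phi_{11} = rho(1)
  phi_{kk} = [rho(k) - sum_{j=1..k-1} phi_{k-1,j} rho(k-j)]
            / [1 - sum_{j=1..k-1} phi_{k-1,j} rho(j)],
  phi_{k,j} = phi_{k-1,j} - phi_{kk} phi_{k-1,k-j},  j = 1..k-1.
Step k = 1:
  phi_11 = rho(1) = 0.0897.
Step k = 2:
  phi_22 = [rho(2) - phi_11 rho(1)] / [1 - phi_11 rho(1)] = [-0.3291 - (0.0897)(0.0897)] / [1 - (0.0897)(0.0897)]
         = -0.33714609 / 0.99195391 = -0.339881.
  Update: phi_21 = phi_11 - phi_22 phi_11 = 0.0897 - (-0.339881)(0.0897) = 0.120187.
Step k = 3:
  phi_33 = [rho(3) - phi_21 rho(2) - phi_22 rho(1)] / [1 - phi_21 rho(1) - phi_22 rho(2)]
    numerator   = 0.1642 - (0.120187)(-0.3291) - (-0.339881)(0.0897) = 0.23424095
    denominator = 1 - (0.120187)(0.0897) - (-0.339881)(-0.3291) = 0.87736443
  phi_33 = 0.23424095 / 0.87736443 = 0.267.
Therefore phi_{33} = 0.2670.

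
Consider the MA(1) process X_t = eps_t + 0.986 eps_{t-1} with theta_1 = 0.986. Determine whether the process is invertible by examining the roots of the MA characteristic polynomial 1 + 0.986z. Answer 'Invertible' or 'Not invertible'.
\text{Invertible}

The MA(q) characteristic polynomial is P(z) = 1 + 0.986z.
Invertibility requires all roots to lie outside the unit circle, i.e. |z| > 1 for every root.
This is linear in z: 1 + (0.986) z = 0  =>  z = -1/(0.986) = -1.014199,  |z| = 1.014199.
Moduli of all roots: 1.0142.
All moduli strictly greater than 1? Yes.
Verdict: Invertible.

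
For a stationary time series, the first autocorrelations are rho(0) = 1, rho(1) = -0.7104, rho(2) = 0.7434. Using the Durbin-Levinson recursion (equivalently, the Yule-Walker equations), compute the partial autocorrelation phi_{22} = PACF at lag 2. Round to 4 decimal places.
\phi_{22} = 0.4820

The PACF at lag k is phi_{kk}, the last component of the solution
to the Yule-Walker system G_k phi = r_k where
  (G_k)_{ij} = rho(|i - j|), (r_k)_i = rho(i), i,j = 1..k.
Equivalently, Durbin-Levinson gives phi_{kk} iteratively:
  phi_{11} = rho(1)
  phi_{kk} = [rho(k) - sum_{j=1..k-1} phi_{k-1,j} rho(k-j)]
            / [1 - sum_{j=1..k-1} phi_{k-1,j} rho(j)],
  phi_{k,j} = phi_{k-1,j} - phi_{kk} phi_{k-1,k-j},  j = 1..k-1.
Step k = 1:
  phi_11 = rho(1) = -0.7104.
Step k = 2:
  phi_22 = [rho(2) - phi_11 rho(1)] / [1 - phi_11 rho(1)] = [0.7434 - (-0.7104)(-0.7104)] / [1 - (-0.7104)(-0.7104)]
         = 0.23873184 / 0.49533184 = 0.482.
Therefore phi_{22} = 0.4820.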